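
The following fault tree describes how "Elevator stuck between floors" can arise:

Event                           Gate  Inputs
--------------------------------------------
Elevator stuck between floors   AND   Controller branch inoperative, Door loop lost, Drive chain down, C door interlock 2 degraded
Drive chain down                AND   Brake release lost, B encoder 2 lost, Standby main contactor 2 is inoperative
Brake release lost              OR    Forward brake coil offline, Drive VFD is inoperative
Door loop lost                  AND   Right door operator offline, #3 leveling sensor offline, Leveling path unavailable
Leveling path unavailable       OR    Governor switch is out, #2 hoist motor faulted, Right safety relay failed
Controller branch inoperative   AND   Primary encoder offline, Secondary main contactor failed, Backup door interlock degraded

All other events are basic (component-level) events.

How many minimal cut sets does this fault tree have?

6

Controller branch inoperative [AND]: one cut set from each child combined → 1 × 1 × 1 = 1 cut set(s).
Leveling path unavailable [OR]: union of children's cut sets → 3 cut set(s).
Door loop lost [AND]: one cut set from each child combined → 1 × 1 × 3 = 3 cut set(s).
Brake release lost [OR]: union of children's cut sets → 2 cut set(s).
Drive chain down [AND]: one cut set from each child combined → 2 × 1 × 1 = 2 cut set(s).
Elevator stuck between floors [AND]: one cut set from each child combined → 1 × 3 × 2 × 1 = 6 cut set(s).
Minimal cut sets: {#3 leveling sensor offline, B encoder 2 lost, Backup door interlock degraded, C door interlock 2 degraded, Forward brake coil offline, Governor switch is out, Primary encoder offline, Right door operator offline, Secondary main contactor failed, Standby main contactor 2 is inoperative}; {#3 leveling sensor offline, B encoder 2 lost, Backup door interlock degraded, C door interlock 2 degraded, Drive VFD is inoperative, Governor switch is out, Primary encoder offline, Right door operator offline, Secondary main contactor failed, Standby main contactor 2 is inoperative}; {#2 hoist motor faulted, #3 leveling sensor offline, B encoder 2 lost, Backup door interlock degraded, C door interlock 2 degraded, Forward brake coil offline, Primary encoder offline, Right door operator offline, Secondary main contactor failed, Standby main contactor 2 is inoperative}; {#2 hoist motor faulted, #3 leveling sensor offline, B encoder 2 lost, Backup door interlock degraded, C door interlock 2 degraded, Drive VFD is inoperative, Primary encoder offline, Right door operator offline, Secondary main contactor failed, Standby main contactor 2 is inoperative}; {#3 leveling sensor offline, B encoder 2 lost, Backup door interlock degraded, C door interlock 2 degraded, Forward brake coil offline, Primary encoder offline, Right door operator offline, Right safety relay failed, Secondary main contactor failed, Standby main contactor 2 is inoperative}; {#3 leveling sensor offline, B encoder 2 lost, Backup door interlock degraded, C door interlock 2 degraded, Drive VFD is inoperative, Primary encoder offline, Right door operator offline, Right safety relay failed, Secondary main contactor failed, Standby main contactor 2 is inoperative}.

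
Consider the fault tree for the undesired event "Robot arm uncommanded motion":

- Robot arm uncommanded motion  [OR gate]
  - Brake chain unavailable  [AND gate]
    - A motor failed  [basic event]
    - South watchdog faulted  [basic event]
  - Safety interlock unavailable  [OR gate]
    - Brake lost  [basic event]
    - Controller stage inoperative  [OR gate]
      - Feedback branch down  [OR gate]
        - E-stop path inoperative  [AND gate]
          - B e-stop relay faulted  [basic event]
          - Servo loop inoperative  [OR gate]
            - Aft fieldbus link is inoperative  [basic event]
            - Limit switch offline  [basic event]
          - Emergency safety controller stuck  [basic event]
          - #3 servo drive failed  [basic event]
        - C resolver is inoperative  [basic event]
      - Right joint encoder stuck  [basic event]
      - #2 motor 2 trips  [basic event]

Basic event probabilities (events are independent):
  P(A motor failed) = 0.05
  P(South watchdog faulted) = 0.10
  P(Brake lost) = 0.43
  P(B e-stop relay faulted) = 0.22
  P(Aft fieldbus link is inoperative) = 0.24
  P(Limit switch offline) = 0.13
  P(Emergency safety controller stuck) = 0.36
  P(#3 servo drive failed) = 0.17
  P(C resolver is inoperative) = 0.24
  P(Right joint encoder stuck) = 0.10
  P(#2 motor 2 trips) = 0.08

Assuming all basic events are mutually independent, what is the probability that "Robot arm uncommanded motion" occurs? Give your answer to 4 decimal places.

0.6447

P(Brake chain unavailable) [AND] = 0.05 × 0.10 = 0.005000
P(Servo loop inoperative) [OR] = 1 − (1−0.24) × (1−0.13) = 0.338800
P(E-stop path inoperative) [AND] = 0.22 × 0.338800 × 0.36 × 0.17 = 0.004562
P(Feedback branch down) [OR] = 1 − (1−0.004562) × (1−0.24) = 0.243467
P(Controller stage inoperative) [OR] = 1 − (1−0.243467) × (1−0.10) × (1−0.08) = 0.373591
P(Safety interlock unavailable) [OR] = 1 − (1−0.43) × (1−0.373591) = 0.642947
P(Robot arm uncommanded motion) [OR] = 1 − (1−0.005000) × (1−0.642947) = 0.644732
Rounded to 4 decimal places: P(Robot arm uncommanded motion) ≈ 0.6447.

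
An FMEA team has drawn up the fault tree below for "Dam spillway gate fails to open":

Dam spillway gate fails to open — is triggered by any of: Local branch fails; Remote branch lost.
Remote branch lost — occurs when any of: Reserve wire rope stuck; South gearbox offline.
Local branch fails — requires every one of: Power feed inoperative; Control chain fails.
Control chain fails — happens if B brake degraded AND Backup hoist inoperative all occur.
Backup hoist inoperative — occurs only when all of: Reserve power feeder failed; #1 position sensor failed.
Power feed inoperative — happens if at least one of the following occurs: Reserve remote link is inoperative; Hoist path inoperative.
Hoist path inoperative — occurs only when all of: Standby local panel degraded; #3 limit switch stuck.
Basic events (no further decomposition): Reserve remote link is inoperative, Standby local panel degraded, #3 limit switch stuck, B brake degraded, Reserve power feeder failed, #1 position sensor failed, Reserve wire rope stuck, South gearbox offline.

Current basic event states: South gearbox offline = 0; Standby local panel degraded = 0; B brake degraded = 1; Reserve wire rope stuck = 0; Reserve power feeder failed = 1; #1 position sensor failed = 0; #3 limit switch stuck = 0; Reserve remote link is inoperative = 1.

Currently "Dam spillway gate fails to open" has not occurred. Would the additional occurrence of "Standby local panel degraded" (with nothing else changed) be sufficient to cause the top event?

Counterfactual: set "Standby local panel degraded" to occurred.
Hoist path inoperative [AND]: Standby local panel degraded=occurs, #3 limit switch stuck=not → not all inputs occur → does not occur.
Power feed inoperative [OR]: Reserve remote link is inoperative=occurs, Hoist path inoperative=not → at least one input occurs → occurs.
Backup hoist inoperative [AND]: Reserve power feeder failed=occurs, #1 position sensor failed=not → not all inputs occur → does not occur.
Control chain fails [AND]: B brake degraded=occurs, Backup hoist inoperative=not → not all inputs occur → does not occur.
Local branch fails [AND]: Power feed inoperative=occurs, Control chain fails=not → not all inputs occur → does not occur.
Remote branch lost [OR]: Reserve wire rope stuck=not, South gearbox offline=not → no input occurs → does not occur.
Dam spillway gate fails to open [OR]: Local branch fails=not, Remote branch lost=not → no input occurs → does not occur.

No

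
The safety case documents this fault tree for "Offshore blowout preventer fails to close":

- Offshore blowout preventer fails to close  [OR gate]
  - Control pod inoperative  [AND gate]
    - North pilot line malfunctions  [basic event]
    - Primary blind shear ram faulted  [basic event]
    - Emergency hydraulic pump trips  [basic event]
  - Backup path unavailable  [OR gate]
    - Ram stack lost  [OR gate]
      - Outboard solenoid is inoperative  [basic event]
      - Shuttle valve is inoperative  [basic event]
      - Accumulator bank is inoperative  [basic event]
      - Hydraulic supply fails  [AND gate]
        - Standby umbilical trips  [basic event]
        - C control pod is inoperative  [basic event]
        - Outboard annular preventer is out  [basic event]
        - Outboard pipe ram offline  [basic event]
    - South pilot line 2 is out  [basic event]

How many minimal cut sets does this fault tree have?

Control pod inoperative [AND]: one cut set from each child combined → 1 × 1 × 1 = 1 cut set(s).
Hydraulic supply fails [AND]: one cut set from each child combined → 1 × 1 × 1 × 1 = 1 cut set(s).
Ram stack lost [OR]: union of children's cut sets → 4 cut set(s).
Backup path unavailable [OR]: union of children's cut sets → 5 cut set(s).
Offshore blowout preventer fails to close [OR]: union of children's cut sets → 6 cut set(s).
Minimal cut sets: {Emergency hydraulic pump trips, North pilot line malfunctions, Primary blind shear ram faulted}; {Outboard solenoid is inoperative}; {Shuttle valve is inoperative}; {Accumulator bank is inoperative}; {C control pod is inoperative, Outboard annular preventer is out, Outboard pipe ram offline, Standby umbilical trips}; {South pilot line 2 is out}.

6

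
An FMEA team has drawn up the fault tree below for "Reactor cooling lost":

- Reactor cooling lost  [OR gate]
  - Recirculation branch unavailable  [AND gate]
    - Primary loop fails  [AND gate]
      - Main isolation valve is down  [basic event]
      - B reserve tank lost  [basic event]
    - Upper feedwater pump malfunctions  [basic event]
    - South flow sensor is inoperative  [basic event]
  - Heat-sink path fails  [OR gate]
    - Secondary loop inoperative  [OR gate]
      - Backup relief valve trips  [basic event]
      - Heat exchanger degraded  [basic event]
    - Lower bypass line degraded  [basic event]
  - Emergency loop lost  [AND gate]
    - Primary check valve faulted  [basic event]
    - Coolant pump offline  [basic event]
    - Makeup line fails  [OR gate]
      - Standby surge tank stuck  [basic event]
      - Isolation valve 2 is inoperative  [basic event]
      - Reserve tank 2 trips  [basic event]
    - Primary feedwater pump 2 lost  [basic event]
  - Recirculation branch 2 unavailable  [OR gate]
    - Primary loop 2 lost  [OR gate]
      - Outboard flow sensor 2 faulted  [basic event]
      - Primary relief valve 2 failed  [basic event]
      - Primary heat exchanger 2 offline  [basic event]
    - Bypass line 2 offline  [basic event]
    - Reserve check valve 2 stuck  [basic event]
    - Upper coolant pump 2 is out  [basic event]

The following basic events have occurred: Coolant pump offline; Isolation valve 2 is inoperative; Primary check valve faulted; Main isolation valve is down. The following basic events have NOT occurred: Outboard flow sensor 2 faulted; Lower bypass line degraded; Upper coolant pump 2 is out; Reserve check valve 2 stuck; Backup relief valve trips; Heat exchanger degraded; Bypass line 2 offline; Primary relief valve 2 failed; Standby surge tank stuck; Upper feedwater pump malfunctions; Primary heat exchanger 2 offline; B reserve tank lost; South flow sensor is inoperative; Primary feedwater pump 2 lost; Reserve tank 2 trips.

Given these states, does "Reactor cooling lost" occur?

No

Primary loop fails [AND]: Main isolation valve is down=occurs, B reserve tank lost=not → not all inputs occur → does not occur.
Recirculation branch unavailable [AND]: Primary loop fails=not, Upper feedwater pump malfunctions=not, South flow sensor is inoperative=not → not all inputs occur → does not occur.
Secondary loop inoperative [OR]: Backup relief valve trips=not, Heat exchanger degraded=not → no input occurs → does not occur.
Heat-sink path fails [OR]: Secondary loop inoperative=not, Lower bypass line degraded=not → no input occurs → does not occur.
Makeup line fails [OR]: Standby surge tank stuck=not, Isolation valve 2 is inoperative=occurs, Reserve tank 2 trips=not → at least one input occurs → occurs.
Emergency loop lost [AND]: Primary check valve faulted=occurs, Coolant pump offline=occurs, Makeup line fails=occurs, Primary feedwater pump 2 lost=not → not all inputs occur → does not occur.
Primary loop 2 lost [OR]: Outboard flow sensor 2 faulted=not, Primary relief valve 2 failed=not, Primary heat exchanger 2 offline=not → no input occurs → does not occur.
Recirculation branch 2 unavailable [OR]: Primary loop 2 lost=not, Bypass line 2 offline=not, Reserve check valve 2 stuck=not, Upper coolant pump 2 is out=not → no input occurs → does not occur.
Reactor cooling lost [OR]: Recirculation branch unavailable=not, Heat-sink path fails=not, Emergency loop lost=not, Recirculation branch 2 unavailable=not → no input occurs → does not occur.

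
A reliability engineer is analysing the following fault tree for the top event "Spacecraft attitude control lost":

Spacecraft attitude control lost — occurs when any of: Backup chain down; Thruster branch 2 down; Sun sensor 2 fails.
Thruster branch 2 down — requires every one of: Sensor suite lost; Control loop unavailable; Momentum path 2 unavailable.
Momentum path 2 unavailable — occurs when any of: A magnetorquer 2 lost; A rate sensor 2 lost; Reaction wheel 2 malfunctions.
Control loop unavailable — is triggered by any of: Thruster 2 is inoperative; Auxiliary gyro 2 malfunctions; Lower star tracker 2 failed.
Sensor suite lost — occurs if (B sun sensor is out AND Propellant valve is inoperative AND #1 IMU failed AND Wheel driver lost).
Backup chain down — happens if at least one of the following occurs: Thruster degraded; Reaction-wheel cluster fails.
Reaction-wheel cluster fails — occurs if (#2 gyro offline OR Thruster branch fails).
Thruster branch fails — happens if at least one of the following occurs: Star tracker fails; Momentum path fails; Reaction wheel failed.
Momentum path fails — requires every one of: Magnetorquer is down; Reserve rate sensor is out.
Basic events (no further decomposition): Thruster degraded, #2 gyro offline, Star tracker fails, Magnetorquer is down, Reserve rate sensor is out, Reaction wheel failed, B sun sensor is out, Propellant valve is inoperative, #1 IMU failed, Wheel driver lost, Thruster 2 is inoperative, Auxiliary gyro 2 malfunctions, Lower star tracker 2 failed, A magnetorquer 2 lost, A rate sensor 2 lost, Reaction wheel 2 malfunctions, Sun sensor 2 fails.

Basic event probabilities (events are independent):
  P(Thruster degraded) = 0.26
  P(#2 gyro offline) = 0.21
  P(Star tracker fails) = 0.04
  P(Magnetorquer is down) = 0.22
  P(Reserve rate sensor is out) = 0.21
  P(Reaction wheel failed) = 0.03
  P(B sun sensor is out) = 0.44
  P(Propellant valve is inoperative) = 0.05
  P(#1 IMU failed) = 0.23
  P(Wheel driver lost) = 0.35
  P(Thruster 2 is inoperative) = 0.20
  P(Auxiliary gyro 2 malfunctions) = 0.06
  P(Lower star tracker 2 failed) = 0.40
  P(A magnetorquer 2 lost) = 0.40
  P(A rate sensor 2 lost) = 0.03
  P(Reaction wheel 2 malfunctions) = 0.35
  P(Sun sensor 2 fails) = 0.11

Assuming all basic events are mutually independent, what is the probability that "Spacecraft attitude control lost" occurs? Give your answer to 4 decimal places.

0.5382

P(Momentum path fails) [AND] = 0.22 × 0.21 = 0.046200
P(Thruster branch fails) [OR] = 1 − (1−0.04) × (1−0.046200) × (1−0.03) = 0.111821
P(Reaction-wheel cluster fails) [OR] = 1 − (1−0.21) × (1−0.111821) = 0.298339
P(Backup chain down) [OR] = 1 − (1−0.26) × (1−0.298339) = 0.480771
P(Sensor suite lost) [AND] = 0.44 × 0.05 × 0.23 × 0.35 = 0.001771
P(Control loop unavailable) [OR] = 1 − (1−0.20) × (1−0.06) × (1−0.40) = 0.548800
P(Momentum path 2 unavailable) [OR] = 1 − (1−0.40) × (1−0.03) × (1−0.35) = 0.621700
P(Thruster branch 2 down) [AND] = 0.001771 × 0.548800 × 0.621700 = 0.000604
P(Spacecraft attitude control lost) [OR] = 1 − (1−0.480771) × (1−0.000604) × (1−0.11) = 0.538165
Rounded to 4 decimal places: P(Spacecraft attitude control lost) ≈ 0.5382.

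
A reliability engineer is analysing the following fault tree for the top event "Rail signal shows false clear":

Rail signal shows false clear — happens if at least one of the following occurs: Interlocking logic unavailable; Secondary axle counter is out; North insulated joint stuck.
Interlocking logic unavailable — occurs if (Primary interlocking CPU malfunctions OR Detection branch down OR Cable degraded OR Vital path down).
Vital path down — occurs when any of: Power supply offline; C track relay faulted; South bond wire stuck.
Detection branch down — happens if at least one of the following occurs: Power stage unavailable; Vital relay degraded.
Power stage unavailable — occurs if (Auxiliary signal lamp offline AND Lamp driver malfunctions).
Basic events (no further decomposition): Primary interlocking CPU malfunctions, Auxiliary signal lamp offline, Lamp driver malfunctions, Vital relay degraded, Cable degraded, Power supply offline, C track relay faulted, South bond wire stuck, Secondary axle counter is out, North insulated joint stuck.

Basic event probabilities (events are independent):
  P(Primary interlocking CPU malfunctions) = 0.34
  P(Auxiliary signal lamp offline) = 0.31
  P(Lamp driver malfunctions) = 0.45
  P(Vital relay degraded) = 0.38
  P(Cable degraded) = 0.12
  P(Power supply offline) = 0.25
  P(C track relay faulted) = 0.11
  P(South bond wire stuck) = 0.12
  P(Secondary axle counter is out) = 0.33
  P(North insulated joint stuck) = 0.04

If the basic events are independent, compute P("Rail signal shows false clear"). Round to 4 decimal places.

0.8829

P(Power stage unavailable) [AND] = 0.31 × 0.45 = 0.139500
P(Detection branch down) [OR] = 1 − (1−0.139500) × (1−0.38) = 0.466490
P(Vital path down) [OR] = 1 − (1−0.25) × (1−0.11) × (1−0.12) = 0.412600
P(Interlocking logic unavailable) [OR] = 1 − (1−0.34) × (1−0.466490) × (1−0.12) × (1−0.412600) = 0.817987
P(Rail signal shows false clear) [OR] = 1 − (1−0.817987) × (1−0.33) × (1−0.04) = 0.882929
Rounded to 4 decimal places: P(Rail signal shows false clear) ≈ 0.8829.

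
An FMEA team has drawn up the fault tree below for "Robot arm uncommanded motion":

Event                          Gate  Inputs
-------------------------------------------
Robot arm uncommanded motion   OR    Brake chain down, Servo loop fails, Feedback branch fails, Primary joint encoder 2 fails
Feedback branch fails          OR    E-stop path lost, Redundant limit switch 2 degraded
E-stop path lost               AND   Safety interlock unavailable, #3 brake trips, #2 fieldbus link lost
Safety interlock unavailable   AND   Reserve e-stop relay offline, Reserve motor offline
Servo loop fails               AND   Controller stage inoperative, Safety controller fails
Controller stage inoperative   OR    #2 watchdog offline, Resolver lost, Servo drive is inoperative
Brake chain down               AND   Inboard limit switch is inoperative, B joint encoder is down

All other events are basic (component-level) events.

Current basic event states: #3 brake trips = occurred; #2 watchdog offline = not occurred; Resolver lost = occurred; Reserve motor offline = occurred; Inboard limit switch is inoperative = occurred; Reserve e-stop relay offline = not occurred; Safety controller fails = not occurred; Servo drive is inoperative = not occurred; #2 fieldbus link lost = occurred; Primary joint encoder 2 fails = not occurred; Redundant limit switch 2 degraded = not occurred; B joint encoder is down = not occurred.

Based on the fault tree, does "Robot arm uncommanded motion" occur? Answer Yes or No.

Brake chain down [AND]: Inboard limit switch is inoperative=occurs, B joint encoder is down=not → not all inputs occur → does not occur.
Controller stage inoperative [OR]: #2 watchdog offline=not, Resolver lost=occurs, Servo drive is inoperative=not → at least one input occurs → occurs.
Servo loop fails [AND]: Controller stage inoperative=occurs, Safety controller fails=not → not all inputs occur → does not occur.
Safety interlock unavailable [AND]: Reserve e-stop relay offline=not, Reserve motor offline=occurs → not all inputs occur → does not occur.
E-stop path lost [AND]: Safety interlock unavailable=not, #3 brake trips=occurs, #2 fieldbus link lost=occurs → not all inputs occur → does not occur.
Feedback branch fails [OR]: E-stop path lost=not, Redundant limit switch 2 degraded=not → no input occurs → does not occur.
Robot arm uncommanded motion [OR]: Brake chain down=not, Servo loop fails=not, Feedback branch fails=not, Primary joint encoder 2 fails=not → no input occurs → does not occur.

No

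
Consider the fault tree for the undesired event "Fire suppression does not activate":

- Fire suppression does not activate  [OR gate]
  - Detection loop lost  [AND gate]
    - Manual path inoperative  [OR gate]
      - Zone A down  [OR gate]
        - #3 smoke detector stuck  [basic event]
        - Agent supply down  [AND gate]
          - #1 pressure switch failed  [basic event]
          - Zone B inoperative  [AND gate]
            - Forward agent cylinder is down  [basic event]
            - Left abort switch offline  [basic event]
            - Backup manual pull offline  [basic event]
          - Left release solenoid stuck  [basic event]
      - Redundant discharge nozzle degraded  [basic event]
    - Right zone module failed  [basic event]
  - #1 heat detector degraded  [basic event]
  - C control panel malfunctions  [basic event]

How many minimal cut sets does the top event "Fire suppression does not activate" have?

5

Zone B inoperative [AND]: one cut set from each child combined → 1 × 1 × 1 = 1 cut set(s).
Agent supply down [AND]: one cut set from each child combined → 1 × 1 × 1 = 1 cut set(s).
Zone A down [OR]: union of children's cut sets → 2 cut set(s).
Manual path inoperative [OR]: union of children's cut sets → 3 cut set(s).
Detection loop lost [AND]: one cut set from each child combined → 3 × 1 = 3 cut set(s).
Fire suppression does not activate [OR]: union of children's cut sets → 5 cut set(s).
Minimal cut sets: {#3 smoke detector stuck, Right zone module failed}; {#1 pressure switch failed, Backup manual pull offline, Forward agent cylinder is down, Left abort switch offline, Left release solenoid stuck, Right zone module failed}; {Redundant discharge nozzle degraded, Right zone module failed}; {#1 heat detector degraded}; {C control panel malfunctions}.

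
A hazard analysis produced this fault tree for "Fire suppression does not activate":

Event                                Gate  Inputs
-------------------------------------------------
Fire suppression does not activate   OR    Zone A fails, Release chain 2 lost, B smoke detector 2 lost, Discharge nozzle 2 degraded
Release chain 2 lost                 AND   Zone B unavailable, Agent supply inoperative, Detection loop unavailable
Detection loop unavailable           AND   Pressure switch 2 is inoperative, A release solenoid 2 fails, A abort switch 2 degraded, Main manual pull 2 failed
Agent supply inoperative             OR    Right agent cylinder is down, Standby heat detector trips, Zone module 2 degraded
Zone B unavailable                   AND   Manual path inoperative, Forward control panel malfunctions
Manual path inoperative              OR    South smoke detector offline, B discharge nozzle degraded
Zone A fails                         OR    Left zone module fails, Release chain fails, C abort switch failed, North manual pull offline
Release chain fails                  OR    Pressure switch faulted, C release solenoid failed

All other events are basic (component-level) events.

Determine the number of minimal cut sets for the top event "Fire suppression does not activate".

Release chain fails [OR]: union of children's cut sets → 2 cut set(s).
Zone A fails [OR]: union of children's cut sets → 5 cut set(s).
Manual path inoperative [OR]: union of children's cut sets → 2 cut set(s).
Zone B unavailable [AND]: one cut set from each child combined → 2 × 1 = 2 cut set(s).
Agent supply inoperative [OR]: union of children's cut sets → 3 cut set(s).
Detection loop unavailable [AND]: one cut set from each child combined → 1 × 1 × 1 × 1 = 1 cut set(s).
Release chain 2 lost [AND]: one cut set from each child combined → 2 × 3 × 1 = 6 cut set(s).
Fire suppression does not activate [OR]: union of children's cut sets → 13 cut set(s).

13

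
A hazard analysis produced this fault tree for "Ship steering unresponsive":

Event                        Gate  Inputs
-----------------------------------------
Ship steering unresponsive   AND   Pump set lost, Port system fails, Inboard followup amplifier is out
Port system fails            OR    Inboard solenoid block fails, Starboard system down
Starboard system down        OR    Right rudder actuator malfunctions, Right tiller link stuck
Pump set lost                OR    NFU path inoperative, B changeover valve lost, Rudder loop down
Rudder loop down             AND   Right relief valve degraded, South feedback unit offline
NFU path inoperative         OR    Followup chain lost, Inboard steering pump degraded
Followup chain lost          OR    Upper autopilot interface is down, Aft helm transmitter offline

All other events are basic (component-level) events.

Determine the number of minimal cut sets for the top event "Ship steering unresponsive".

Followup chain lost [OR]: union of children's cut sets → 2 cut set(s).
NFU path inoperative [OR]: union of children's cut sets → 3 cut set(s).
Rudder loop down [AND]: one cut set from each child combined → 1 × 1 = 1 cut set(s).
Pump set lost [OR]: union of children's cut sets → 5 cut set(s).
Starboard system down [OR]: union of children's cut sets → 2 cut set(s).
Port system fails [OR]: union of children's cut sets → 3 cut set(s).
Ship steering unresponsive [AND]: one cut set from each child combined → 5 × 3 × 1 = 15 cut set(s).

15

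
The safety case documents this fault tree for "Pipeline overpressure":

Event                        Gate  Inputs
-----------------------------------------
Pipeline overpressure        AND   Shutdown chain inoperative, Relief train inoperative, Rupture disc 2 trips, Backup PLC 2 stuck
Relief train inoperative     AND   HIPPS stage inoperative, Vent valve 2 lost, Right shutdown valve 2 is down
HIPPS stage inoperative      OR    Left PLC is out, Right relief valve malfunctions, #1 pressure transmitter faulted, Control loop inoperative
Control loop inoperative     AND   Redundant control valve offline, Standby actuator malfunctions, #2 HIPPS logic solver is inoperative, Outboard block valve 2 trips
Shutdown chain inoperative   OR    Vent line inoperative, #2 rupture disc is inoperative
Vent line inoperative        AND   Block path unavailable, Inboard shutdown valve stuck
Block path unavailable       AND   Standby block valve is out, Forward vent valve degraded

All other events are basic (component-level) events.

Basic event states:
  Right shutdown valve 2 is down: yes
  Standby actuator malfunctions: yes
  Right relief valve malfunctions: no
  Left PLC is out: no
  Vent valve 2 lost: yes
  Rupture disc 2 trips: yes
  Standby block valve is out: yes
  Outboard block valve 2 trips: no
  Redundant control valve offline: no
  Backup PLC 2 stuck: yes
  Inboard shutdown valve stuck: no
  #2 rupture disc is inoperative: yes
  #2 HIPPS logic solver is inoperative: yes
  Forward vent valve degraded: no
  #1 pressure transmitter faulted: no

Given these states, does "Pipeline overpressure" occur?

Block path unavailable [AND]: Standby block valve is out=occurs, Forward vent valve degraded=not → not all inputs occur → does not occur.
Vent line inoperative [AND]: Block path unavailable=not, Inboard shutdown valve stuck=not → not all inputs occur → does not occur.
Shutdown chain inoperative [OR]: Vent line inoperative=not, #2 rupture disc is inoperative=occurs → at least one input occurs → occurs.
Control loop inoperative [AND]: Redundant control valve offline=not, Standby actuator malfunctions=occurs, #2 HIPPS logic solver is inoperative=occurs, Outboard block valve 2 trips=not → not all inputs occur → does not occur.
HIPPS stage inoperative [OR]: Left PLC is out=not, Right relief valve malfunctions=not, #1 pressure transmitter faulted=not, Control loop inoperative=not → no input occurs → does not occur.
Relief train inoperative [AND]: HIPPS stage inoperative=not, Vent valve 2 lost=occurs, Right shutdown valve 2 is down=occurs → not all inputs occur → does not occur.
Pipeline overpressure [AND]: Shutdown chain inoperative=occurs, Relief train inoperative=not, Rupture disc 2 trips=occurs, Backup PLC 2 stuck=occurs → not all inputs occur → does not occur.

No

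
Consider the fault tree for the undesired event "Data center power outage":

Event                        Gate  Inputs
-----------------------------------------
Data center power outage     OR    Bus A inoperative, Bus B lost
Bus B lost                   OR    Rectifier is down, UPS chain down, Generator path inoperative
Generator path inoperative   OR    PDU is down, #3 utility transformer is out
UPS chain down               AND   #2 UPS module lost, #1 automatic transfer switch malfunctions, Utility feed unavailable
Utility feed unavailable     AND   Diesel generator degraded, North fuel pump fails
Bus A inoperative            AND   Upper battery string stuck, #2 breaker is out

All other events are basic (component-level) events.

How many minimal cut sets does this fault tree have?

5

Bus A inoperative [AND]: one cut set from each child combined → 1 × 1 = 1 cut set(s).
Utility feed unavailable [AND]: one cut set from each child combined → 1 × 1 = 1 cut set(s).
UPS chain down [AND]: one cut set from each child combined → 1 × 1 × 1 = 1 cut set(s).
Generator path inoperative [OR]: union of children's cut sets → 2 cut set(s).
Bus B lost [OR]: union of children's cut sets → 4 cut set(s).
Data center power outage [OR]: union of children's cut sets → 5 cut set(s).
Minimal cut sets: {#2 breaker is out, Upper battery string stuck}; {Rectifier is down}; {#1 automatic transfer switch malfunctions, #2 UPS module lost, Diesel generator degraded, North fuel pump fails}; {PDU is down}; {#3 utility transformer is out}.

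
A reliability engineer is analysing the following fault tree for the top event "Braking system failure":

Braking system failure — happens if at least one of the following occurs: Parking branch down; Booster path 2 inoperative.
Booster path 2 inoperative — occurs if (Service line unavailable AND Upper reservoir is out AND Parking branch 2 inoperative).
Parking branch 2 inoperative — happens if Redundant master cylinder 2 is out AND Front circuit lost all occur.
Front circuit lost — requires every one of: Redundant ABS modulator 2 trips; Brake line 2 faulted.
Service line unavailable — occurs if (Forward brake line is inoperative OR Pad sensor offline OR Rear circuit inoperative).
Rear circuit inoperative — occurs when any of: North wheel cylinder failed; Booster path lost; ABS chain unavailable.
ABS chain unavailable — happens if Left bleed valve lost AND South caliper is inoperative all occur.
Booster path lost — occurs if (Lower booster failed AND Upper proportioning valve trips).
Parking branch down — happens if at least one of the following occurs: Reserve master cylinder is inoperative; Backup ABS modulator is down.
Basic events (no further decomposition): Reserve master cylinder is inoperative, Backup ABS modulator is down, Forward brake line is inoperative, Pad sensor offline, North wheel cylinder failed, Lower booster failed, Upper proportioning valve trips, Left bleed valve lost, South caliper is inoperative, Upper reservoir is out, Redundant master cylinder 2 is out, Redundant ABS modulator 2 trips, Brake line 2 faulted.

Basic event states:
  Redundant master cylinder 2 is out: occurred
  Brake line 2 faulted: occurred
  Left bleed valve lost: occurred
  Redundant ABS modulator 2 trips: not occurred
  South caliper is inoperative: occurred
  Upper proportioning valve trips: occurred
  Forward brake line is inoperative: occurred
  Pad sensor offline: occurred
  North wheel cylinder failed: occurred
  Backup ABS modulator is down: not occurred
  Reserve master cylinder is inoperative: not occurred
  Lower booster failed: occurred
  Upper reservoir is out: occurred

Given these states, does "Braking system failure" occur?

Parking branch down [OR]: Reserve master cylinder is inoperative=not, Backup ABS modulator is down=not → no input occurs → does not occur.
Booster path lost [AND]: Lower booster failed=occurs, Upper proportioning valve trips=occurs → all inputs occur → occurs.
ABS chain unavailable [AND]: Left bleed valve lost=occurs, South caliper is inoperative=occurs → all inputs occur → occurs.
Rear circuit inoperative [OR]: North wheel cylinder failed=occurs, Booster path lost=occurs, ABS chain unavailable=occurs → at least one input occurs → occurs.
Service line unavailable [OR]: Forward brake line is inoperative=occurs, Pad sensor offline=occurs, Rear circuit inoperative=occurs → at least one input occurs → occurs.
Front circuit lost [AND]: Redundant ABS modulator 2 trips=not, Brake line 2 faulted=occurs → not all inputs occur → does not occur.
Parking branch 2 inoperative [AND]: Redundant master cylinder 2 is out=occurs, Front circuit lost=not → not all inputs occur → does not occur.
Booster path 2 inoperative [AND]: Service line unavailable=occurs, Upper reservoir is out=occurs, Parking branch 2 inoperative=not → not all inputs occur → does not occur.
Braking system failure [OR]: Parking branch down=not, Booster path 2 inoperative=not → no input occurs → does not occur.

No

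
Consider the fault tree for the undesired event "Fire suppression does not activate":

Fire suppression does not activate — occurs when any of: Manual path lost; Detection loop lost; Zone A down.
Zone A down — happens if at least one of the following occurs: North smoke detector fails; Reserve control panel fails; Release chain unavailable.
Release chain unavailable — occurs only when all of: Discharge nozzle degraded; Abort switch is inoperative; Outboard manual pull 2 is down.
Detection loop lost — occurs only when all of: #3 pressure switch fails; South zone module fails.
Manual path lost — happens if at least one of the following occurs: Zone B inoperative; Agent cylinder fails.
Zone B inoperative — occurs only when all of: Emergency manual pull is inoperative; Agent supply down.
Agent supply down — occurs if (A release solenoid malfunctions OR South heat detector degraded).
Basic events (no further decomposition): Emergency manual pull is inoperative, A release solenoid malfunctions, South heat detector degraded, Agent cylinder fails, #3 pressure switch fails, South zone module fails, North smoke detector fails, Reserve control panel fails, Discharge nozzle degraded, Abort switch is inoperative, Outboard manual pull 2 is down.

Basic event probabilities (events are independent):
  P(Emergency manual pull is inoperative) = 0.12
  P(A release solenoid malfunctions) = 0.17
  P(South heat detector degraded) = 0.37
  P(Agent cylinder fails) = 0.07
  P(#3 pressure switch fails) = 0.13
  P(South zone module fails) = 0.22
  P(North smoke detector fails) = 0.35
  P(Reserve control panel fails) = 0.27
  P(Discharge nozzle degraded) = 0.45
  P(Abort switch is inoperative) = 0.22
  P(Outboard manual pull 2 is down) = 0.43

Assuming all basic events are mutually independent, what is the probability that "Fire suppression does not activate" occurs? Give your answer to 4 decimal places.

0.6131

P(Agent supply down) [OR] = 1 − (1−0.17) × (1−0.37) = 0.477100
P(Zone B inoperative) [AND] = 0.12 × 0.477100 = 0.057252
P(Manual path lost) [OR] = 1 − (1−0.057252) × (1−0.07) = 0.123244
P(Detection loop lost) [AND] = 0.13 × 0.22 = 0.028600
P(Release chain unavailable) [AND] = 0.45 × 0.22 × 0.43 = 0.042570
P(Zone A down) [OR] = 1 − (1−0.35) × (1−0.27) × (1−0.042570) = 0.545699
P(Fire suppression does not activate) [OR] = 1 − (1−0.123244) × (1−0.028600) × (1−0.545699) = 0.613081
Rounded to 4 decimal places: P(Fire suppression does not activate) ≈ 0.6131.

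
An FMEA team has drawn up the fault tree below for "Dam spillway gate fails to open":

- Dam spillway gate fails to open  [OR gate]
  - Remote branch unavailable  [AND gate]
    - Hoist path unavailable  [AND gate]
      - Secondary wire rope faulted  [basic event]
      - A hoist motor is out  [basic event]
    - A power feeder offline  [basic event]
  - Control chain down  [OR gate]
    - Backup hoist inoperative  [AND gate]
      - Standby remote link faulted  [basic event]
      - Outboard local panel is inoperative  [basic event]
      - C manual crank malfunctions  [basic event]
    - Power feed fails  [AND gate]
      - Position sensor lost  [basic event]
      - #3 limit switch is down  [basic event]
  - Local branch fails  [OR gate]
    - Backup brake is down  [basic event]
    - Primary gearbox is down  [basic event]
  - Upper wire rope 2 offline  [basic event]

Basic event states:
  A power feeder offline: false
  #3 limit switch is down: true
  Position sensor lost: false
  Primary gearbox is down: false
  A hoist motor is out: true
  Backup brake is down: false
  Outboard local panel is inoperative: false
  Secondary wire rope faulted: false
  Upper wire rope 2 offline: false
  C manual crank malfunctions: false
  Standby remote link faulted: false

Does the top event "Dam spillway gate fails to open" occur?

No

Hoist path unavailable [AND]: Secondary wire rope faulted=not, A hoist motor is out=occurs → not all inputs occur → does not occur.
Remote branch unavailable [AND]: Hoist path unavailable=not, A power feeder offline=not → not all inputs occur → does not occur.
Backup hoist inoperative [AND]: Standby remote link faulted=not, Outboard local panel is inoperative=not, C manual crank malfunctions=not → not all inputs occur → does not occur.
Power feed fails [AND]: Position sensor lost=not, #3 limit switch is down=occurs → not all inputs occur → does not occur.
Control chain down [OR]: Backup hoist inoperative=not, Power feed fails=not → no input occurs → does not occur.
Local branch fails [OR]: Backup brake is down=not, Primary gearbox is down=not → no input occurs → does not occur.
Dam spillway gate fails to open [OR]: Remote branch unavailable=not, Control chain down=not, Local branch fails=not, Upper wire rope 2 offline=not → no input occurs → does not occur.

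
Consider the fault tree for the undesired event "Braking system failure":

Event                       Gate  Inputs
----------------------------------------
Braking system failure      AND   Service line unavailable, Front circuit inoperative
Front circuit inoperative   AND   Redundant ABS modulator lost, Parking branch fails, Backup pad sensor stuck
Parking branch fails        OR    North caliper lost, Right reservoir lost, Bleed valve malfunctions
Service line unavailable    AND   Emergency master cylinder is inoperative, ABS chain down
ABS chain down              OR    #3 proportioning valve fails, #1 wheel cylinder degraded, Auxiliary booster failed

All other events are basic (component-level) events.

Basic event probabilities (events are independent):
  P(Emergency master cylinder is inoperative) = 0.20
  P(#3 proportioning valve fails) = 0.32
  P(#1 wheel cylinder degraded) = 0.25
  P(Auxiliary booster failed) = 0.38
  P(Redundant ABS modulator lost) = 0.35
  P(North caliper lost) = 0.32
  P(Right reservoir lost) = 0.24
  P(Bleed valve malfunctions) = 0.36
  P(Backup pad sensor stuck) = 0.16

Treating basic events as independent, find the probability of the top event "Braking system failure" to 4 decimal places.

P(ABS chain down) [OR] = 1 − (1−0.32) × (1−0.25) × (1−0.38) = 0.683800
P(Service line unavailable) [AND] = 0.20 × 0.683800 = 0.136760
P(Parking branch fails) [OR] = 1 − (1−0.32) × (1−0.24) × (1−0.36) = 0.669248
P(Front circuit inoperative) [AND] = 0.35 × 0.669248 × 0.16 = 0.037478
P(Braking system failure) [AND] = 0.136760 × 0.037478 = 0.005125
Rounded to 4 decimal places: P(Braking system failure) ≈ 0.0051.

0.0051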